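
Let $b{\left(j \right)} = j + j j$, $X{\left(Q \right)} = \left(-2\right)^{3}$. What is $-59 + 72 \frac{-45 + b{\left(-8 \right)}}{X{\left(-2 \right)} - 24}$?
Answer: $- \frac{335}{4} \approx -83.75$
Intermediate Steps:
$X{\left(Q \right)} = -8$
$b{\left(j \right)} = j + j^{2}$
$-59 + 72 \frac{-45 + b{\left(-8 \right)}}{X{\left(-2 \right)} - 24} = -59 + 72 \frac{-45 - 8 \left(1 - 8\right)}{-8 - 24} = -59 + 72 \frac{-45 - -56}{-32} = -59 + 72 \left(-45 + 56\right) \left(- \frac{1}{32}\right) = -59 + 72 \cdot 11 \left(- \frac{1}{32}\right) = -59 + 72 \left(- \frac{11}{32}\right) = -59 - \frac{99}{4} = - \frac{335}{4}$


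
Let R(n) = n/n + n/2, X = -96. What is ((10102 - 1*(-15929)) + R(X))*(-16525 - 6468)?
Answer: -597450112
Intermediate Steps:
R(n) = 1 + n/2 (R(n) = 1 + n*(1/2) = 1 + n/2)
((10102 - 1*(-15929)) + R(X))*(-16525 - 6468) = ((10102 - 1*(-15929)) + (1 + (1/2)*(-96)))*(-16525 - 6468) = ((10102 + 15929) + (1 - 48))*(-22993) = (26031 - 47)*(-22993) = 25984*(-22993) = -597450112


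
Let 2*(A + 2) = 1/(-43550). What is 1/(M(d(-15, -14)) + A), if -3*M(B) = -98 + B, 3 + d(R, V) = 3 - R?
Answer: 261300/6706697 ≈ 0.038961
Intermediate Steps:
A = -174201/87100 (A = -2 + (1/2)/(-43550) = -2 + (1/2)*(-1/43550) = -2 - 1/87100 = -174201/87100 ≈ -2.0000)
d(R, V) = -R (d(R, V) = -3 + (3 - R) = -R)
M(B) = 98/3 - B/3 (M(B) = -(-98 + B)/3 = 98/3 - B/3)
1/(M(d(-15, -14)) + A) = 1/((98/3 - (-1)*(-15)/3) - 174201/87100) = 1/((98/3 - 1/3*15) - 174201/87100) = 1/((98/3 - 5) - 174201/87100) = 1/(83/3 - 174201/87100) = 1/(6706697/261300) = 261300/6706697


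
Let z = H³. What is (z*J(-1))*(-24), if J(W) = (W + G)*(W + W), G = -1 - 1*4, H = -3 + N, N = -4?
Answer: 98784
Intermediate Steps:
H = -7 (H = -3 - 4 = -7)
z = -343 (z = (-7)³ = -343)
G = -5 (G = -1 - 4 = -5)
J(W) = 2*W*(-5 + W) (J(W) = (W - 5)*(W + W) = (-5 + W)*(2*W) = 2*W*(-5 + W))
(z*J(-1))*(-24) = -686*(-1)*(-5 - 1)*(-24) = -686*(-1)*(-6)*(-24) = -343*12*(-24) = -4116*(-24) = 98784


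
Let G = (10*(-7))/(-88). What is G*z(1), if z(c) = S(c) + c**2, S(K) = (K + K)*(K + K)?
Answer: 175/44 ≈ 3.9773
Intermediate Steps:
S(K) = 4*K**2 (S(K) = (2*K)*(2*K) = 4*K**2)
G = 35/44 (G = -70*(-1/88) = 35/44 ≈ 0.79545)
z(c) = 5*c**2 (z(c) = 4*c**2 + c**2 = 5*c**2)
G*z(1) = 35*(5*1**2)/44 = 35*(5*1)/44 = (35/44)*5 = 175/44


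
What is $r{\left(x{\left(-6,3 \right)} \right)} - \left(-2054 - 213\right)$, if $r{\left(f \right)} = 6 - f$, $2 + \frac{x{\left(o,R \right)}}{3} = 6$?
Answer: $2261$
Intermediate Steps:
$x{\left(o,R \right)} = 12$ ($x{\left(o,R \right)} = -6 + 3 \cdot 6 = -6 + 18 = 12$)
$r{\left(x{\left(-6,3 \right)} \right)} - \left(-2054 - 213\right) = \left(6 - 12\right) - \left(-2054 - 213\right) = -6 - -2267 = -6 + 2267 = 2261$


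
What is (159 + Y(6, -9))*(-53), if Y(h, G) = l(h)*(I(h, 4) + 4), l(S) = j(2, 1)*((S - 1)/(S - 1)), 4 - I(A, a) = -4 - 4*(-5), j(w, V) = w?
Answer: -7579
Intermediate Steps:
I(A, a) = -12 (I(A, a) = 4 - (-4 - 4*(-5)) = 4 - (-4 + 20) = 4 - 1*16 = 4 - 16 = -12)
l(S) = 2 (l(S) = 2*((S - 1)/(S - 1)) = 2*((-1 + S)/(-1 + S)) = 2*1 = 2)
Y(h, G) = -16 (Y(h, G) = 2*(-12 + 4) = 2*(-8) = -16)
(159 + Y(6, -9))*(-53) = (159 - 16)*(-53) = 143*(-53) = -7579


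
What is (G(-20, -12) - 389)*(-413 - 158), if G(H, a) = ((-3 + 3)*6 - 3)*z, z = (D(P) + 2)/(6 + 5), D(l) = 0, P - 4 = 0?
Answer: 2446735/11 ≈ 2.2243e+5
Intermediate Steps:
P = 4 (P = 4 + 0 = 4)
z = 2/11 (z = (0 + 2)/(6 + 5) = 2/11 ≈ 0.18182)
G(H, a) = -6/11 (G(H, a) = ((-3 + 3)*6 - 3)*(2/11) = (0*6 - 3)*(2/11) = (0 - 3)*(2/11) = -3*2/11 = -6/11)
(G(-20, -12) - 389)*(-413 - 158) = (-6/11 - 389)*(-413 - 158) = -4285/11*(-571) = 2446735/11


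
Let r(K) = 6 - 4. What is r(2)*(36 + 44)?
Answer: 160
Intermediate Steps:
r(K) = 2
r(2)*(36 + 44) = 2*(36 + 44) = 2*80 = 160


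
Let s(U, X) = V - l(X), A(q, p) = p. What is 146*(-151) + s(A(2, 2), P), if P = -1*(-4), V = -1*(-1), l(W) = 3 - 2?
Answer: -22046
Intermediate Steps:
l(W) = 1
V = 1
P = 4
s(U, X) = 0 (s(U, X) = 1 - 1*1 = 1 - 1 = 0)
146*(-151) + s(A(2, 2), P) = 146*(-151) + 0 = -22046 + 0 = -22046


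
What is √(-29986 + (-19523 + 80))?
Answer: I*√49429 ≈ 222.33*I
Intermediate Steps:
√(-29986 + (-19523 + 80)) = √(-29986 - 19443) = √(-49429) = I*√49429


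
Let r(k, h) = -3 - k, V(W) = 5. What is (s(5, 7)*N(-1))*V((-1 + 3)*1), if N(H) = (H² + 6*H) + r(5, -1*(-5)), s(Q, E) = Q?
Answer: -325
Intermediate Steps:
N(H) = -8 + H² + 6*H (N(H) = (H² + 6*H) + (-3 - 1*5) = (H² + 6*H) + (-3 - 5) = (H² + 6*H) - 8 = -8 + H² + 6*H)
(s(5, 7)*N(-1))*V((-1 + 3)*1) = (5*(-8 + (-1)² + 6*(-1)))*5 = (5*(-8 + 1 - 6))*5 = (5*(-13))*5 = -65*5 = -325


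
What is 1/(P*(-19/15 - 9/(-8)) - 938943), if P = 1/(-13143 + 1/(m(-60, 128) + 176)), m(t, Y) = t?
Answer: -45737610/42945008745737 ≈ -1.0650e-6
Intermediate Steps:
P = -116/1524587 (P = 1/(-13143 + 1/(-60 + 176)) = 1/(-13143 + 1/116) = 1/(-1524587/116) = -116/1524587 ≈ -7.6086e-5)
1/(P*(-19/15 - 9/(-8)) - 938943) = 1/(-116*(-19/15 - 9/(-8))/1524587 - 938943) = 1/(-116*(-19*1/15 - 9*(-⅛))/1524587 - 938943) = 1/(-116*(-19/15 + 9/8)/1524587 - 938943) = 1/(-116/1524587*(-17/120) - 938943) = 1/(493/45737610 - 938943) = 1/(-42945008745737/45737610) = -45737610/42945008745737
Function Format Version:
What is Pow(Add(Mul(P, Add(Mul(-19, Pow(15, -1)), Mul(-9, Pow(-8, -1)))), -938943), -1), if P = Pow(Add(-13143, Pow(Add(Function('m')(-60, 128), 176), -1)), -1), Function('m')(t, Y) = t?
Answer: Rational(-45737610, 42945008745737) ≈ -1.0650e-6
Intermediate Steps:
P = Rational(-116, 1524587) (P = Pow(Add(-13143, Pow(Add(-60, 176), -1)), -1) = Pow(Add(-13143, Pow(116, -1)), -1) = Pow(Add(-13143, Rational(1, 116)), -1) = Pow(Rational(-1524587, 116), -1) = Rational(-116, 1524587) ≈ -7.6086e-5)
Pow(Add(Mul(P, Add(Mul(-19, Pow(15, -1)), Mul(-9, Pow(-8, -1)))), -938943), -1) = Pow(Add(Mul(Rational(-116, 1524587), Add(Mul(-19, Pow(15, -1)), Mul(-9, Pow(-8, -1)))), -938943), -1) = Pow(Add(Mul(Rational(-116, 1524587), Add(Mul(-19, Rational(1, 15)), Mul(-9, Rational(-1, 8)))), -938943), -1) = Pow(Add(Mul(Rational(-116, 1524587), Add(Rational(-19, 15), Rational(9, 8))), -938943), -1) = Pow(Add(Mul(Rational(-116, 1524587), Rational(-17, 120)), -938943), -1) = Pow(Add(Rational(493, 45737610), -938943), -1) = Pow(Rational(-42945008745737, 45737610), -1) = Rational(-45737610, 42945008745737)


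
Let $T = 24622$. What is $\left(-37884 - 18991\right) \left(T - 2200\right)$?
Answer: $-1275251250$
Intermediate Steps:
$\left(-37884 - 18991\right) \left(T - 2200\right) = \left(-37884 - 18991\right) \left(24622 - 2200\right) = \left(-56875\right) 22422 = -1275251250$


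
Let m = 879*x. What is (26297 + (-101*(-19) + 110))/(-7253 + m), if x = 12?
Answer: 28326/3295 ≈ 8.5967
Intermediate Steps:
m = 10548 (m = 879*12 = 10548)
(26297 + (-101*(-19) + 110))/(-7253 + m) = (26297 + (-101*(-19) + 110))/(-7253 + 10548) = (26297 + (1919 + 110))/3295 = (26297 + 2029)*(1/3295) = 28326*(1/3295) = 28326/3295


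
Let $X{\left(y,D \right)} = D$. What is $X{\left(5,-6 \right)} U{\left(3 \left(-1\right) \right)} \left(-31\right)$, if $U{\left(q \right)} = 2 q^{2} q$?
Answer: $-10044$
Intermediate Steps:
$U{\left(q \right)} = 2 q^{3}$
$X{\left(5,-6 \right)} U{\left(3 \left(-1\right) \right)} \left(-31\right) = - 6 \cdot 2 \left(3 \left(-1\right)\right)^{3} \left(-31\right) = - 6 \cdot 2 \left(-3\right)^{3} \left(-31\right) = - 6 \cdot 2 \left(-27\right) \left(-31\right) = \left(-6\right) \left(-54\right) \left(-31\right) = 324 \left(-31\right) = -10044$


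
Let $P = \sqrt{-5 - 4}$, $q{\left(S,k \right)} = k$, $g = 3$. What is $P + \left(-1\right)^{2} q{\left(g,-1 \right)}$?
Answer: $-1 + 3 i \approx -1.0 + 3.0 i$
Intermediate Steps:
$P = 3 i$ ($P = \sqrt{-9} = 3 i \approx 3.0 i$)
$P + \left(-1\right)^{2} q{\left(g,-1 \right)} = 3 i + \left(-1\right)^{2} \left(-1\right) = 3 i + 1 \left(-1\right) = 3 i - 1 = -1 + 3 i$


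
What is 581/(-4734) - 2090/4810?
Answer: -1268867/2277054 ≈ -0.55724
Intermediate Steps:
581/(-4734) - 2090/4810 = 581*(-1/4734) - 2090*1/4810 = -581/4734 - 209/481 = -1268867/2277054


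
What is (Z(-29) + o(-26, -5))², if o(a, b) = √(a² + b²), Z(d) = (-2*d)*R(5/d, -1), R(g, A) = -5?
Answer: (290 - √701)² ≈ 69445.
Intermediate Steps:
Z(d) = 10*d (Z(d) = -2*d*(-5) = 10*d)
(Z(-29) + o(-26, -5))² = (10*(-29) + √((-26)² + (-5)²))² = (-290 + √(676 + 25))² = (-290 + √701)²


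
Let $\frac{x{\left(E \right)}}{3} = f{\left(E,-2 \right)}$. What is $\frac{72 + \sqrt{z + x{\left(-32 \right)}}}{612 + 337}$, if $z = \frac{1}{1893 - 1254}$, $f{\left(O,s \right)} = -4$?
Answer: $\frac{72}{949} + \frac{i \sqrt{544357}}{202137} \approx 0.075869 + 0.00365 i$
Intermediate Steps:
$z = \frac{1}{639} \approx 0.0015649$
$x{\left(E \right)} = -12$ ($x{\left(E \right)} = 3 \left(-4\right) = -12$)
$\frac{72 + \sqrt{z + x{\left(-32 \right)}}}{612 + 337} = \frac{72 + \sqrt{\frac{1}{639} - 12}}{612 + 337} = \frac{72 + \sqrt{- \frac{7667}{639}}}{949} = \left(72 + \frac{i \sqrt{544357}}{213}\right) \frac{1}{949} = \frac{72}{949} + \frac{i \sqrt{544357}}{202137}$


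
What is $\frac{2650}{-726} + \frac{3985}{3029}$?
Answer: $- \frac{2566870}{1099527} \approx -2.3345$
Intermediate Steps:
$\frac{2650}{-726} + \frac{3985}{3029} = 2650 \left(- \frac{1}{726}\right) + 3985 \cdot \frac{1}{3029} = - \frac{1325}{363} + \frac{3985}{3029} = - \frac{2566870}{1099527}$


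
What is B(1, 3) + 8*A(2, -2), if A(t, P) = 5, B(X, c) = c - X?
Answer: 42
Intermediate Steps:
B(1, 3) + 8*A(2, -2) = (3 - 1*1) + 8*5 = (3 - 1) + 40 = 2 + 40 = 42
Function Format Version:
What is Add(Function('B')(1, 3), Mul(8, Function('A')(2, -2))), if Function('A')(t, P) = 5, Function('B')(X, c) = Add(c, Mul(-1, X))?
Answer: 42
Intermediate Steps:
Add(Function('B')(1, 3), Mul(8, Function('A')(2, -2))) = Add(Add(3, Mul(-1, 1)), Mul(8, 5)) = Add(Add(3, -1), 40) = Add(2, 40) = 42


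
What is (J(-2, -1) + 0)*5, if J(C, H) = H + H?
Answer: -10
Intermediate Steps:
J(C, H) = 2*H
(J(-2, -1) + 0)*5 = (2*(-1) + 0)*5 = (-2 + 0)*5 = -2*5 = -10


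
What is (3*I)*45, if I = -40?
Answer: -5400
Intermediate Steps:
(3*I)*45 = (3*(-40))*45 = -120*45 = -5400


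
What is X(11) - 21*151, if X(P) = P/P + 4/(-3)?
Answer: -9514/3 ≈ -3171.3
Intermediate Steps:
X(P) = -⅓ (X(P) = 1 + 4*(-⅓) = 1 - 4/3 = -⅓)
X(11) - 21*151 = -⅓ - 21*151 = -⅓ - 3171 = -9514/3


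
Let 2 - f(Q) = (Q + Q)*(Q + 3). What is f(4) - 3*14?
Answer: -96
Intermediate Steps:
f(Q) = 2 - 2*Q*(3 + Q) (f(Q) = 2 - (Q + Q)*(Q + 3) = 2 - 2*Q*(3 + Q))
f(4) - 3*14 = (2 - 6*4 - 2*4²) - 3*14 = (2 - 24 - 2*16) - 42 = (2 - 24 - 32) - 42 = -54 - 42 = -96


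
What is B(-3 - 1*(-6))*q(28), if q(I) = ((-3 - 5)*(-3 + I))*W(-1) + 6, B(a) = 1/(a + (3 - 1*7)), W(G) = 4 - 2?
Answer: 394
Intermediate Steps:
W(G) = 2
B(a) = 1/(-4 + a) (B(a) = 1/(a + (3 - 7)) = 1/(a - 4) = 1/(-4 + a))
q(I) = 54 - 16*I (q(I) = ((-3 - 5)*(-3 + I))*2 + 6 = -8*(-3 + I)*2 + 6 = (24 - 8*I)*2 + 6 = (48 - 16*I) + 6 = 54 - 16*I)
B(-3 - 1*(-6))*q(28) = (54 - 16*28)/(-4 + (-3 - 1*(-6))) = (54 - 448)/(-4 + (-3 + 6)) = -394/(-4 + 3) = -394/(-1) = -1*(-394) = 394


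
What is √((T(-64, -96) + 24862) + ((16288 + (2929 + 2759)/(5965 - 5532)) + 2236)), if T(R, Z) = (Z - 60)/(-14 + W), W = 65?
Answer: √2351386989886/7361 ≈ 208.32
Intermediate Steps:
T(R, Z) = -20/17 + Z/51 (T(R, Z) = (Z - 60)/(-14 + 65) = (-60 + Z)/51 = (-60 + Z)*(1/51) = -20/17 + Z/51)
√((T(-64, -96) + 24862) + ((16288 + (2929 + 2759)/(5965 - 5532)) + 2236)) = √(((-20/17 + (1/51)*(-96)) + 24862) + ((16288 + (2929 + 2759)/(5965 - 5532)) + 2236)) = √(((-20/17 - 32/17) + 24862) + ((16288 + 5688/433) + 2236)) = √((-52/17 + 24862) + ((16288 + 5688*(1/433)) + 2236)) = √(422602/17 + ((16288 + 5688/433) + 2236)) = √(422602/17 + (7058392/433 + 2236)) = √(422602/17 + 8026580/433) = √(319438526/7361) = √2351386989886/7361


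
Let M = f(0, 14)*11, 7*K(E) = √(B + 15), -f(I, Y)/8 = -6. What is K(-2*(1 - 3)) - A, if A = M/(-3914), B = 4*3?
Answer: 264/1957 + 3*√3/7 ≈ 0.87721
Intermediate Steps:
f(I, Y) = 48 (f(I, Y) = -8*(-6) = 48)
B = 12
K(E) = 3*√3/7 (K(E) = √(12 + 15)/7 = √27/7 = (3*√3)/7 = 3*√3/7)
M = 528 (M = 48*11 = 528)
A = -264/1957 (A = 528/(-3914) = 528*(-1/3914) = -264/1957 ≈ -0.13490)
K(-2*(1 - 3)) - A = 3*√3/7 - 1*(-264/1957) = 3*√3/7 + 264/1957 = 264/1957 + 3*√3/7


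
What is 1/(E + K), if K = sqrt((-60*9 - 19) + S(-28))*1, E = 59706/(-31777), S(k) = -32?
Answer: -632425854/200114481425 - 1009777729*I*sqrt(591)/600343444275 ≈ -0.0031603 - 0.04089*I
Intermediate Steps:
E = -59706/31777 (E = 59706*(-1/31777) = -59706/31777 ≈ -1.8789)
K = I*sqrt(591) (K = sqrt((-60*9 - 19) - 32)*1 = sqrt((-540 - 19) - 32)*1 = sqrt(-559 - 32)*1 = sqrt(-591)*1 = (I*sqrt(591))*1 = I*sqrt(591) ≈ 24.31*I)
1/(E + K) = 1/(-59706/31777 + I*sqrt(591))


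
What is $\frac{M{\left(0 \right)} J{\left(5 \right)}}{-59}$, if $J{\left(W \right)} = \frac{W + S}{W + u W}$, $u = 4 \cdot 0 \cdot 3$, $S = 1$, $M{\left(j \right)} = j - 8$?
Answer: $\frac{48}{295} \approx 0.16271$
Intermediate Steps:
$M{\left(j \right)} = -8 + j$
$u = 0$ ($u = 0 \cdot 3 = 0$)
$J{\left(W \right)} = \frac{1 + W}{W}$ ($J{\left(W \right)} = \frac{W + 1}{W + 0 W} = \frac{1 + W}{W + 0} = \frac{1 + W}{W}$)
$\frac{M{\left(0 \right)} J{\left(5 \right)}}{-59} = \frac{\left(-8 + 0\right) \frac{1 + 5}{5}}{-59} = - 8 \cdot \frac{1}{5} \cdot 6 \left(- \frac{1}{59}\right) = \left(-8\right) \frac{6}{5} \left(- \frac{1}{59}\right) = \left(- \frac{48}{5}\right) \left(- \frac{1}{59}\right) = \frac{48}{295}$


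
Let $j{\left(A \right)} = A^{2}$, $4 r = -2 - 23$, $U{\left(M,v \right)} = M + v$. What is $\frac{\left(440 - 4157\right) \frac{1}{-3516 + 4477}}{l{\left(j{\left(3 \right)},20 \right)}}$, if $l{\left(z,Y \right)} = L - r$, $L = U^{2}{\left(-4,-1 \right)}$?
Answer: $- \frac{14868}{120125} \approx -0.12377$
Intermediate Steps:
$L = 25$ ($L = \left(-4 - 1\right)^{2} = \left(-5\right)^{2} = 25$)
$r = - \frac{25}{4}$ ($r = \frac{-2 - 23}{4} = \frac{1}{4} \left(-25\right) = - \frac{25}{4} \approx -6.25$)
$l{\left(z,Y \right)} = \frac{125}{4}$ ($l{\left(z,Y \right)} = 25 - - \frac{25}{4} = 25 + \frac{25}{4} = \frac{125}{4}$)
$\frac{\left(440 - 4157\right) \frac{1}{-3516 + 4477}}{l{\left(j{\left(3 \right)},20 \right)}} = \frac{\left(440 - 4157\right) \frac{1}{-3516 + 4477}}{\frac{125}{4}} = - \frac{3717}{961} \cdot \frac{4}{125} = \left(-3717\right) \frac{1}{961} \cdot \frac{4}{125} = \left(- \frac{3717}{961}\right) \frac{4}{125} = - \frac{14868}{120125}$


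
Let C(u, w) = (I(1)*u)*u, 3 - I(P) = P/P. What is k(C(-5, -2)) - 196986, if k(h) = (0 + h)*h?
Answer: -194486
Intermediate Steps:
I(P) = 2 (I(P) = 3 - P/P = 3 - 1*1 = 3 - 1 = 2)
C(u, w) = 2*u² (C(u, w) = (2*u)*u = 2*u²)
k(h) = h² (k(h) = h*h = h²)
k(C(-5, -2)) - 196986 = (2*(-5)²)² - 196986 = (2*25)² - 196986 = 50² - 196986 = 2500 - 196986 = -194486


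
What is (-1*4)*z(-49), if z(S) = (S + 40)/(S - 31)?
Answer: -9/20 ≈ -0.45000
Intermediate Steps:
z(S) = (40 + S)/(-31 + S)
(-1*4)*z(-49) = (-1*4)*((40 - 49)/(-31 - 49)) = -4*(-9)/(-80) = -(-1)*(-9)/20 = -4*9/80 = -9/20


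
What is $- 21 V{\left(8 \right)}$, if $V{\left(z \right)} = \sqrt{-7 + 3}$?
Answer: $- 42 i \approx - 42.0 i$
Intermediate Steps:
$V{\left(z \right)} = 2 i$ ($V{\left(z \right)} = \sqrt{-4} = 2 i$)
$- 21 V{\left(8 \right)} = - 21 \cdot 2 i = - 42 i$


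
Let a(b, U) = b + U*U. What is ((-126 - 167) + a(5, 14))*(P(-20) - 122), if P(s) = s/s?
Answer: 11132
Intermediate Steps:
P(s) = 1
a(b, U) = b + U**2
((-126 - 167) + a(5, 14))*(P(-20) - 122) = ((-126 - 167) + (5 + 14**2))*(1 - 122) = (-293 + (5 + 196))*(-121) = (-293 + 201)*(-121) = -92*(-121) = 11132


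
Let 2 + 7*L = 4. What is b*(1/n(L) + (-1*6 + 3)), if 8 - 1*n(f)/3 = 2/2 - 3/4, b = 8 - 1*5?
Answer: -275/31 ≈ -8.8710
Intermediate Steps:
b = 3 (b = 8 - 5 = 3)
L = 2/7 (L = -2/7 + (1/7)*4 = -2/7 + 4/7 = 2/7 ≈ 0.28571)
n(f) = 93/4 (n(f) = 24 - 3*(2/2 - 3/4) = 24 - 3*(2*(1/2) - 3*1/4) = 24 - 3*(1 - 3/4) = 24 - 3*1/4 = 24 - 3/4 = 93/4)
b*(1/n(L) + (-1*6 + 3)) = 3*(1/(93/4) + (-1*6 + 3)) = 3*(4/93 + (-6 + 3)) = 3*(4/93 - 3) = 3*(-275/93) = -275/31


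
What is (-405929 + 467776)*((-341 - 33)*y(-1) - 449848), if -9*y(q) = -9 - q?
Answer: -250580789528/9 ≈ -2.7842e+10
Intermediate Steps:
y(q) = 1 + q/9 (y(q) = -(-9 - q)/9 = 1 + q/9)
(-405929 + 467776)*((-341 - 33)*y(-1) - 449848) = (-405929 + 467776)*((-341 - 33)*(1 + (⅑)*(-1)) - 449848) = 61847*(-374*(1 - ⅑) - 449848) = 61847*(-374*8/9 - 449848) = 61847*(-2992/9 - 449848) = 61847*(-4051624/9) = -250580789528/9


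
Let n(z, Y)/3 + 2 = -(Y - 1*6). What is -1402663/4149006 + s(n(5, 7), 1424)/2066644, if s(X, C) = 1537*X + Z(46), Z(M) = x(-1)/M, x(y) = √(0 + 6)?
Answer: -1478099136485/4287259177932 + √6/95065624 ≈ -0.34477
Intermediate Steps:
x(y) = √6
Z(M) = √6/M
n(z, Y) = 12 - 3*Y (n(z, Y) = -6 + 3*(-(Y - 1*6)) = -6 + 3*(-(Y - 6)) = -6 + 3*(-(-6 + Y)) = -6 + 3*(6 - Y) = -6 + (18 - 3*Y) = 12 - 3*Y)
s(X, C) = 1537*X + √6/46
-1402663/4149006 + s(n(5, 7), 1424)/2066644 = -1402663/4149006 + (1537*(12 - 3*7) + √6/46)/2066644 = -1402663*1/4149006 + (1537*(12 - 21) + √6/46)*(1/2066644) = -1402663/4149006 + (1537*(-9) + √6/46)*(1/2066644) = -1402663/4149006 + (-13833 + √6/46)*(1/2066644) = -1402663/4149006 + (-13833/2066644 + √6/95065624) = -1478099136485/4287259177932 + √6/95065624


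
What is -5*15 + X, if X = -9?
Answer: -84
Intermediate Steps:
-5*15 + X = -5*15 - 9 = -75 - 9 = -84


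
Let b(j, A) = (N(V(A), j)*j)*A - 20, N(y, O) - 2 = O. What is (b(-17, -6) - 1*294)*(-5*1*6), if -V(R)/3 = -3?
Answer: 55320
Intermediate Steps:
V(R) = 9 (V(R) = -3*(-3) = 9)
N(y, O) = 2 + O
b(j, A) = -20 + A*j*(2 + j) (b(j, A) = ((2 + j)*j)*A - 20 = (j*(2 + j))*A - 20 = A*j*(2 + j) - 20 = -20 + A*j*(2 + j))
(b(-17, -6) - 1*294)*(-5*1*6) = ((-20 - 6*(-17)*(2 - 17)) - 1*294)*(-5*1*6) = ((-20 - 6*(-17)*(-15)) - 294)*(-5*6) = ((-20 - 1530) - 294)*(-30) = (-1550 - 294)*(-30) = -1844*(-30) = 55320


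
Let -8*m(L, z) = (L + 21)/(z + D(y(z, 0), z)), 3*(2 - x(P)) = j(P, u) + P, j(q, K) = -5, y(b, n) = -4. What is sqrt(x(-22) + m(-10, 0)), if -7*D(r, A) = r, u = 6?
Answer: 5*sqrt(22)/8 ≈ 2.9315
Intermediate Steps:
D(r, A) = -r/7
x(P) = 11/3 - P/3 (x(P) = 2 - (-5 + P)/3 = 2 + (5/3 - P/3) = 11/3 - P/3)
m(L, z) = -(21 + L)/(8*(4/7 + z)) (m(L, z) = -(L + 21)/(8*(z - 1/7*(-4))) = -(21 + L)/(8*(z + 4/7)) = -(21 + L)/(8*(4/7 + z)))
sqrt(x(-22) + m(-10, 0)) = sqrt((11/3 - 1/3*(-22)) + 7*(-21 - 1*(-10))/(8*(4 + 7*0))) = sqrt((11/3 + 22/3) + 7*(-21 + 10)/(8*(4 + 0))) = sqrt(11 + (7/8)*(-11)/4) = sqrt(11 + (7/8)*(1/4)*(-11)) = sqrt(11 - 77/32) = sqrt(275/32) = 5*sqrt(22)/8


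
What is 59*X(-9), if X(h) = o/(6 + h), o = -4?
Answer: 236/3 ≈ 78.667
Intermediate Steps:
X(h) = -4/(6 + h)
59*X(-9) = 59*(-4/(6 - 9)) = 59*(-4/(-3)) = 59*(-4*(-⅓)) = 59*(4/3) = 236/3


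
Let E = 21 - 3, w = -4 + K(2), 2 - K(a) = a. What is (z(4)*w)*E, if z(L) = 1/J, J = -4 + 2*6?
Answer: -9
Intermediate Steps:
K(a) = 2 - a
J = 8 (J = -4 + 12 = 8)
z(L) = ⅛ (z(L) = 1/8 = ⅛)
w = -4 (w = -4 + (2 - 1*2) = -4 + (2 - 2) = -4 + 0 = -4)
E = 18
(z(4)*w)*E = ((⅛)*(-4))*18 = -½*18 = -9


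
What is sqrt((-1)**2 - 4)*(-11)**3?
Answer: -1331*I*sqrt(3) ≈ -2305.4*I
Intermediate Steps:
sqrt((-1)**2 - 4)*(-11)**3 = sqrt(1 - 4)*(-1331) = sqrt(-3)*(-1331) = (I*sqrt(3))*(-1331) = -1331*I*sqrt(3)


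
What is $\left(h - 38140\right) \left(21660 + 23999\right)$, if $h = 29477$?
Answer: $-395543917$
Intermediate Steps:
$\left(h - 38140\right) \left(21660 + 23999\right) = \left(29477 - 38140\right) \left(21660 + 23999\right) = \left(-8663\right) 45659 = -395543917$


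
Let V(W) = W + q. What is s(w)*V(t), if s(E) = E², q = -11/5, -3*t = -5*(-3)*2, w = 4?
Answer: -976/5 ≈ -195.20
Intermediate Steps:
t = -10 (t = -(-5*(-3))*2/3 = -5*2 = -⅓*30 = -10)
q = -11/5 (q = -11*⅕ = -11/5 ≈ -2.2000)
V(W) = -11/5 + W (V(W) = W - 11/5 = -11/5 + W)
s(w)*V(t) = 4²*(-11/5 - 10) = 16*(-61/5) = -976/5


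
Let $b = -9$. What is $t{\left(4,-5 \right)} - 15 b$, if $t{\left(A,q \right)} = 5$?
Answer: $140$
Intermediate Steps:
$t{\left(4,-5 \right)} - 15 b = 5 - -135 = 5 + 135 = 140$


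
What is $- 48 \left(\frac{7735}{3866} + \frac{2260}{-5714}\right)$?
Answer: $- \frac{425527560}{5522581} \approx -77.052$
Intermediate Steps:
$- 48 \left(\frac{7735}{3866} + \frac{2260}{-5714}\right) = - 48 \left(7735 \cdot \frac{1}{3866} + 2260 \left(- \frac{1}{5714}\right)\right) = - 48 \left(\frac{7735}{3866} - \frac{1130}{2857}\right) = \left(-48\right) \frac{17730315}{11045162} = - \frac{425527560}{5522581}$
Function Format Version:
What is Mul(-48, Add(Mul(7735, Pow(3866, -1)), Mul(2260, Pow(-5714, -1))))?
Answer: Rational(-425527560, 5522581) ≈ -77.052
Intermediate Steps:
Mul(-48, Add(Mul(7735, Pow(3866, -1)), Mul(2260, Pow(-5714, -1)))) = Mul(-48, Add(Mul(7735, Rational(1, 3866)), Mul(2260, Rational(-1, 5714)))) = Mul(-48, Add(Rational(7735, 3866), Rational(-1130, 2857))) = Mul(-48, Rational(17730315, 11045162)) = Rational(-425527560, 5522581)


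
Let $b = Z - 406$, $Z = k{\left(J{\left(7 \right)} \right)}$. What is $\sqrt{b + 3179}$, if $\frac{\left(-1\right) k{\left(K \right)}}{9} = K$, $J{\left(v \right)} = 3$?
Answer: $\sqrt{2746} \approx 52.402$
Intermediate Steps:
$k{\left(K \right)} = - 9 K$
$Z = -27$ ($Z = \left(-9\right) 3 = -27$)
$b = -433$ ($b = -27 - 406 = -433$)
$\sqrt{b + 3179} = \sqrt{-433 + 3179} = \sqrt{2746}$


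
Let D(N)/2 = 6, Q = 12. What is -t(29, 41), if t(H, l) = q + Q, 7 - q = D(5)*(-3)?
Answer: -55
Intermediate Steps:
D(N) = 12 (D(N) = 2*6 = 12)
q = 43 (q = 7 - 12*(-3) = 7 - 1*(-36) = 7 + 36 = 43)
t(H, l) = 55 (t(H, l) = 43 + 12 = 55)
-t(29, 41) = -1*55 = -55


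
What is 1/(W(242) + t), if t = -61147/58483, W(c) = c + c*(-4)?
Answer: -58483/42519805 ≈ -0.0013754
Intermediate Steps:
W(c) = -3*c (W(c) = c - 4*c = -3*c)
t = -61147/58483 (t = -61147*1/58483 = -61147/58483 ≈ -1.0456)
1/(W(242) + t) = 1/(-3*242 - 61147/58483) = 1/(-726 - 61147/58483) = 1/(-42519805/58483) = -58483/42519805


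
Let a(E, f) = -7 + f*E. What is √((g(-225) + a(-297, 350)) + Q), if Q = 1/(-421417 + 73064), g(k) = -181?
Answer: I*√12637126785824395/348353 ≈ 322.7*I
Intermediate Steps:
a(E, f) = -7 + E*f
Q = -1/348353 (Q = 1/(-348353) = -1/348353 ≈ -2.8707e-6)
√((g(-225) + a(-297, 350)) + Q) = √((-181 + (-7 - 297*350)) - 1/348353) = √((-181 + (-7 - 103950)) - 1/348353) = √((-181 - 103957) - 1/348353) = √(-104138 - 1/348353) = √(-36276784715/348353) = I*√12637126785824395/348353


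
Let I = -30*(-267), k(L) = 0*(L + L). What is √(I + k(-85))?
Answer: 3*√890 ≈ 89.499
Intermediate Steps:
k(L) = 0 (k(L) = 0*(2*L) = 0)
I = 8010
√(I + k(-85)) = √(8010 + 0) = √8010 = 3*√890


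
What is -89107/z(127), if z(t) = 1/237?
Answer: -21118359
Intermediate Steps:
z(t) = 1/237
-89107/z(127) = -89107/1/237 = -89107*237 = -21118359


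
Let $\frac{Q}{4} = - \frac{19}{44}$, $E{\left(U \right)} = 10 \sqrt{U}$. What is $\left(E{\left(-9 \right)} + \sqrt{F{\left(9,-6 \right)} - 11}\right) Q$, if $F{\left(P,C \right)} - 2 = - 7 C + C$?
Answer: $- \frac{570 i}{11} - \frac{57 \sqrt{3}}{11} \approx -8.9752 - 51.818 i$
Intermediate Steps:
$F{\left(P,C \right)} = 2 - 6 C$ ($F{\left(P,C \right)} = 2 + \left(- 7 C + C\right) = 2 - 6 C$)
$Q = - \frac{19}{11}$ ($Q = 4 \left(- \frac{19}{44}\right) = - \frac{19}{11} \approx -1.7273$)
$\left(E{\left(-9 \right)} + \sqrt{F{\left(9,-6 \right)} - 11}\right) Q = \left(10 \sqrt{-9} + \sqrt{\left(2 - -36\right) - 11}\right) \left(- \frac{19}{11}\right) = \left(10 \cdot 3 i + \sqrt{\left(2 + 36\right) - 11}\right) \left(- \frac{19}{11}\right) = \left(30 i + \sqrt{38 - 11}\right) \left(- \frac{19}{11}\right) = \left(30 i + \sqrt{27}\right) \left(- \frac{19}{11}\right) = \left(30 i + 3 \sqrt{3}\right) \left(- \frac{19}{11}\right) = \left(3 \sqrt{3} + 30 i\right) \left(- \frac{19}{11}\right) = - \frac{570 i}{11} - \frac{57 \sqrt{3}}{11}$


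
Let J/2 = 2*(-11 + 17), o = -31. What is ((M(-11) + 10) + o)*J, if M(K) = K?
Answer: -768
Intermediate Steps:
J = 24 (J = 2*(2*(-11 + 17)) = 2*(2*6) = 2*12 = 24)
((M(-11) + 10) + o)*J = ((-11 + 10) - 31)*24 = (-1 - 31)*24 = -32*24 = -768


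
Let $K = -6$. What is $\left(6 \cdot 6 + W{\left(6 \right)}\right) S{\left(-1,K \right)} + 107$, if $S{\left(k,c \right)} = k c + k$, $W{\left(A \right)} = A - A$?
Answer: $287$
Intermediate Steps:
$W{\left(A \right)} = 0$
$S{\left(k,c \right)} = k + c k$ ($S{\left(k,c \right)} = c k + k = k + c k$)
$\left(6 \cdot 6 + W{\left(6 \right)}\right) S{\left(-1,K \right)} + 107 = \left(6 \cdot 6 + 0\right) \left(- (1 - 6)\right) + 107 = \left(36 + 0\right) \left(\left(-1\right) \left(-5\right)\right) + 107 = 36 \cdot 5 + 107 = 180 + 107 = 287$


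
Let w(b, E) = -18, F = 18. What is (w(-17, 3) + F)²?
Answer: 0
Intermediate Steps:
(w(-17, 3) + F)² = (-18 + 18)² = 0² = 0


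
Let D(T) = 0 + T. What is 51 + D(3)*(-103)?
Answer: -258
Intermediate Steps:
D(T) = T
51 + D(3)*(-103) = 51 + 3*(-103) = 51 - 309 = -258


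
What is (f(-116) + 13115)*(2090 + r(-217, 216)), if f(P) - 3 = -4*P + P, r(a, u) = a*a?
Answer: 662244414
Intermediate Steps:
r(a, u) = a**2
f(P) = 3 - 3*P (f(P) = 3 + (-4*P + P) = 3 - 3*P)
(f(-116) + 13115)*(2090 + r(-217, 216)) = ((3 - 3*(-116)) + 13115)*(2090 + (-217)**2) = ((3 + 348) + 13115)*(2090 + 47089) = (351 + 13115)*49179 = 13466*49179 = 662244414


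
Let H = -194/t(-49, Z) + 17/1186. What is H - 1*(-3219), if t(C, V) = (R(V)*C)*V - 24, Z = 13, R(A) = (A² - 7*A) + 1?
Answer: 192212539681/59711542 ≈ 3219.0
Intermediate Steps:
R(A) = 1 + A² - 7*A
t(C, V) = -24 + C*V*(1 + V² - 7*V) (t(C, V) = ((1 + V² - 7*V)*C)*V - 24 = (C*(1 + V² - 7*V))*V - 24 = C*V*(1 + V² - 7*V) - 24 = -24 + C*V*(1 + V² - 7*V))
H = 1085983/59711542 (H = -194/(-24 - 49*13*(1 + 13² - 7*13)) + 17/1186 = -194/(-24 - 49*13*(1 + 169 - 91)) + 17*(1/1186) = -194/(-24 - 49*13*79) + 17/1186 = -194/(-24 - 50323) + 17/1186 = -194/(-50347) + 17/1186 = -194*(-1/50347) + 17/1186 = 194/50347 + 17/1186 = 1085983/59711542 ≈ 0.018187)
H - 1*(-3219) = 1085983/59711542 - 1*(-3219) = 1085983/59711542 + 3219 = 192212539681/59711542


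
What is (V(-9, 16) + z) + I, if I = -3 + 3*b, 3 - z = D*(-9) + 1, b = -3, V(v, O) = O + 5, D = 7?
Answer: 74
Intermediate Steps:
V(v, O) = 5 + O
z = 65 (z = 3 - (7*(-9) + 1) = 3 - (-63 + 1) = 3 - 1*(-62) = 3 + 62 = 65)
I = -12 (I = -3 + 3*(-3) = -3 - 9 = -12)
(V(-9, 16) + z) + I = ((5 + 16) + 65) - 12 = (21 + 65) - 12 = 86 - 12 = 74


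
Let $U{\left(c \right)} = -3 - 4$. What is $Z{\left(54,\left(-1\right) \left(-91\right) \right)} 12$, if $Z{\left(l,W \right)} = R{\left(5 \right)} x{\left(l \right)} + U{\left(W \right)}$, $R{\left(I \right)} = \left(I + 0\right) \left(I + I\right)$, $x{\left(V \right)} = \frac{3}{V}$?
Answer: $- \frac{152}{3} \approx -50.667$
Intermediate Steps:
$R{\left(I \right)} = 2 I^{2}$ ($R{\left(I \right)} = I 2 I = 2 I^{2}$)
$U{\left(c \right)} = -7$ ($U{\left(c \right)} = -3 - 4 = -7$)
$Z{\left(l,W \right)} = -7 + \frac{150}{l}$ ($Z{\left(l,W \right)} = 2 \cdot 5^{2} \frac{3}{l} - 7 = 2 \cdot 25 \frac{3}{l} - 7 = 50 \frac{3}{l} - 7 = \frac{150}{l} - 7 = -7 + \frac{150}{l}$)
$Z{\left(54,\left(-1\right) \left(-91\right) \right)} 12 = \left(-7 + \frac{150}{54}\right) 12 = \left(-7 + 150 \cdot \frac{1}{54}\right) 12 = \left(-7 + \frac{25}{9}\right) 12 = \left(- \frac{38}{9}\right) 12 = - \frac{152}{3}$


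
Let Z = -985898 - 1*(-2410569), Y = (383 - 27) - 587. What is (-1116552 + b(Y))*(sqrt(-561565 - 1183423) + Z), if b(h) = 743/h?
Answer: -367457206295105/231 - 515848510*I*sqrt(8903)/33 ≈ -1.5907e+12 - 1.4749e+9*I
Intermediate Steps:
Y = -231 (Y = 356 - 587 = -231)
Z = 1424671 (Z = -985898 + 2410569 = 1424671)
(-1116552 + b(Y))*(sqrt(-561565 - 1183423) + Z) = (-1116552 + 743/(-231))*(sqrt(-561565 - 1183423) + 1424671) = (-1116552 + 743*(-1/231))*(sqrt(-1744988) + 1424671) = (-1116552 - 743/231)*(14*I*sqrt(8903) + 1424671) = -257924255*(1424671 + 14*I*sqrt(8903))/231 = -367457206295105/231 - 515848510*I*sqrt(8903)/33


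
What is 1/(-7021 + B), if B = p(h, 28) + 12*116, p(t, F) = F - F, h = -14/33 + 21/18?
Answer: -1/5629 ≈ -0.00017765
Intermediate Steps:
h = 49/66 (h = -14*1/33 + 21*(1/18) = -14/33 + 7/6 = 49/66 ≈ 0.74242)
p(t, F) = 0
B = 1392 (B = 0 + 12*116 = 0 + 1392 = 1392)
1/(-7021 + B) = 1/(-7021 + 1392) = 1/(-5629) = -1/5629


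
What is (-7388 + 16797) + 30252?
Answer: 39661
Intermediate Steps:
(-7388 + 16797) + 30252 = 9409 + 30252 = 39661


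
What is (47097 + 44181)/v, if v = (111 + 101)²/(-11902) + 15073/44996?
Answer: -24441619228488/921450689 ≈ -26525.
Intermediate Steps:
v = -921450689/267771196 (v = 212²*(-1/11902) + 15073*(1/44996) = 44944*(-1/11902) + 15073/44996 = -22472/5951 + 15073/44996 = -921450689/267771196 ≈ -3.4412)
(47097 + 44181)/v = (47097 + 44181)/(-921450689/267771196) = 91278*(-267771196/921450689) = -24441619228488/921450689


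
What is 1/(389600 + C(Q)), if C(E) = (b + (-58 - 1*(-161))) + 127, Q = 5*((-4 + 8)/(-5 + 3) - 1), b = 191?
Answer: 1/390021 ≈ 2.5640e-6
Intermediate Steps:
Q = -15 (Q = 5*(4/(-2) - 1) = 5*(4*(-1/2) - 1) = 5*(-2 - 1) = 5*(-3) = -15)
C(E) = 421 (C(E) = (191 + (-58 - 1*(-161))) + 127 = (191 + (-58 + 161)) + 127 = (191 + 103) + 127 = 294 + 127 = 421)
1/(389600 + C(Q)) = 1/(389600 + 421) = 1/390021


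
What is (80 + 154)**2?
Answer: 54756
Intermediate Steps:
(80 + 154)**2 = 234**2 = 54756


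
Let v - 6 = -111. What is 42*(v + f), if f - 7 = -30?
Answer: -5376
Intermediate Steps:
f = -23 (f = 7 - 30 = -23)
v = -105 (v = 6 - 111 = -105)
42*(v + f) = 42*(-105 - 23) = 42*(-128) = -5376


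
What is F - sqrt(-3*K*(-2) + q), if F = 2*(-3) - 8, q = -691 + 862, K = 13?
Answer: -14 - sqrt(249) ≈ -29.780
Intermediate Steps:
q = 171
F = -14 (F = -6 - 8 = -14)
F - sqrt(-3*K*(-2) + q) = -14 - sqrt(-3*13*(-2) + 171) = -14 - sqrt(-39*(-2) + 171) = -14 - sqrt(78 + 171) = -14 - sqrt(249)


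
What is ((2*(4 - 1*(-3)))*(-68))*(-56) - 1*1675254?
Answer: -1621942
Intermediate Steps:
((2*(4 - 1*(-3)))*(-68))*(-56) - 1*1675254 = ((2*(4 + 3))*(-68))*(-56) - 1675254 = ((2*7)*(-68))*(-56) - 1675254 = (14*(-68))*(-56) - 1675254 = -952*(-56) - 1675254 = 53312 - 1675254 = -1621942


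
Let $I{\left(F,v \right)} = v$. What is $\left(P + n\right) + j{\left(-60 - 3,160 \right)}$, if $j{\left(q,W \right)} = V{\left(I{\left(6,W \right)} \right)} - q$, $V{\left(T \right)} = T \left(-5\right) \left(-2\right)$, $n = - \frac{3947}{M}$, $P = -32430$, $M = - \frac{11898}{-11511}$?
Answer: $- \frac{45722187}{1322} \approx -34586.0$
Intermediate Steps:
$M = \frac{1322}{1279}$ ($M = \left(-11898\right) \left(- \frac{1}{11511}\right) = \frac{1322}{1279} \approx 1.0336$)
$n = - \frac{5048213}{1322}$ ($n = - \frac{3947}{\frac{1322}{1279}} = \left(-3947\right) \frac{1279}{1322} = - \frac{5048213}{1322} \approx -3818.6$)
$V{\left(T \right)} = 10 T$ ($V{\left(T \right)} = - 5 T \left(-2\right) = 10 T$)
$j{\left(q,W \right)} = - q + 10 W$ ($j{\left(q,W \right)} = 10 W - q = - q + 10 W$)
$\left(P + n\right) + j{\left(-60 - 3,160 \right)} = \left(-32430 - \frac{5048213}{1322}\right) + \left(- (-60 - 3) + 10 \cdot 160\right) = - \frac{47920673}{1322} + \left(- (-60 - 3) + 1600\right) = - \frac{47920673}{1322} + \left(\left(-1\right) \left(-63\right) + 1600\right) = - \frac{47920673}{1322} + \left(63 + 1600\right) = - \frac{47920673}{1322} + 1663 = - \frac{45722187}{1322}$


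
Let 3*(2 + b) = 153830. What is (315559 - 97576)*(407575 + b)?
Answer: 100021426889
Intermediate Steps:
b = 153824/3 (b = -2 + (⅓)*153830 = -2 + 153830/3 = 153824/3 ≈ 51275.)
(315559 - 97576)*(407575 + b) = (315559 - 97576)*(407575 + 153824/3) = 217983*(1376549/3) = 100021426889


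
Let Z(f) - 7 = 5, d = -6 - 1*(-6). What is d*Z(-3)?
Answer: 0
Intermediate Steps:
d = 0 (d = -6 + 6 = 0)
Z(f) = 12 (Z(f) = 7 + 5 = 12)
d*Z(-3) = 0*12 = 0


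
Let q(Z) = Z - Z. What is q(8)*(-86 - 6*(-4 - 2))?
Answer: 0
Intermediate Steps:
q(Z) = 0
q(8)*(-86 - 6*(-4 - 2)) = 0*(-86 - 6*(-4 - 2)) = 0*(-86 - 6*(-6)) = 0*(-86 + 36) = 0*(-50) = 0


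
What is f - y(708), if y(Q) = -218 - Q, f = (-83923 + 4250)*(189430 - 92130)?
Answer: -7752181974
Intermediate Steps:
f = -7752182900 (f = -79673*97300 = -7752182900)
f - y(708) = -7752182900 - (-218 - 1*708) = -7752182900 - (-218 - 708) = -7752182900 - 1*(-926) = -7752182900 + 926 = -7752181974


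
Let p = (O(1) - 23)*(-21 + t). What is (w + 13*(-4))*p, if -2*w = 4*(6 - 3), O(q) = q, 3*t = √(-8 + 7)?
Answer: -26796 + 1276*I/3 ≈ -26796.0 + 425.33*I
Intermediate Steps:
t = I/3 (t = √(-8 + 7)/3 = √(-1)/3 = I/3 ≈ 0.33333*I)
w = -6 (w = -2*(6 - 3) = -2*3 = -½*12 = -6)
p = 462 - 22*I/3 (p = (1 - 23)*(-21 + I/3) = -22*(-21 + I/3) = 462 - 22*I/3 ≈ 462.0 - 7.3333*I)
(w + 13*(-4))*p = (-6 + 13*(-4))*(462 - 22*I/3) = (-6 - 52)*(462 - 22*I/3) = -58*(462 - 22*I/3) = -26796 + 1276*I/3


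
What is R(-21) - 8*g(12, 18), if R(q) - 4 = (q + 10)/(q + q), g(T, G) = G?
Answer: -5869/42 ≈ -139.74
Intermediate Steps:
R(q) = 4 + (10 + q)/(2*q) (R(q) = 4 + (q + 10)/(q + q) = 4 + (10 + q)/((2*q)) = 4 + (10 + q)*(1/(2*q)) = 4 + (10 + q)/(2*q))
R(-21) - 8*g(12, 18) = (9/2 + 5/(-21)) - 8*18 = (9/2 + 5*(-1/21)) - 144 = (9/2 - 5/21) - 144 = 179/42 - 144 = -5869/42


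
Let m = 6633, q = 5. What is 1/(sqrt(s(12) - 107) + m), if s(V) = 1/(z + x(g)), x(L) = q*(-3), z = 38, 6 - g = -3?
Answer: 50853/337308769 - 2*I*sqrt(14145)/1011926307 ≈ 0.00015076 - 2.3506e-7*I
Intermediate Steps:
g = 9 (g = 6 - 1*(-3) = 6 + 3 = 9)
x(L) = -15 (x(L) = 5*(-3) = -15)
s(V) = 1/23 (s(V) = 1/(38 - 15) = 1/23)
1/(sqrt(s(12) - 107) + m) = 1/(sqrt(1/23 - 107) + 6633) = 1/(sqrt(-2460/23) + 6633) = 1/(2*I*sqrt(14145)/23 + 6633) = 1/(6633 + 2*I*sqrt(14145)/23)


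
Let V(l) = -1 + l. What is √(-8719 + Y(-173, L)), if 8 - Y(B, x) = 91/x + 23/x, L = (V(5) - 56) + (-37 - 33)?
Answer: I*√32410154/61 ≈ 93.328*I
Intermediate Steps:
L = -122 (L = ((-1 + 5) - 56) + (-37 - 33) = (4 - 56) - 70 = -52 - 70 = -122)
Y(B, x) = 8 - 114/x (Y(B, x) = 8 - (91/x + 23/x) = 8 - 114/x)
√(-8719 + Y(-173, L)) = √(-8719 + (8 - 114/(-122))) = √(-8719 + (8 - 114*(-1/122))) = √(-8719 + (8 + 57/61)) = √(-8719 + 545/61) = √(-531314/61) = I*√32410154/61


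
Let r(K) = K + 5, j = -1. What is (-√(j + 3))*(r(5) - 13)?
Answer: 3*√2 ≈ 4.2426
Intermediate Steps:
r(K) = 5 + K
(-√(j + 3))*(r(5) - 13) = (-√(-1 + 3))*((5 + 5) - 13) = (-√2)*(10 - 13) = -√2*(-3) = 3*√2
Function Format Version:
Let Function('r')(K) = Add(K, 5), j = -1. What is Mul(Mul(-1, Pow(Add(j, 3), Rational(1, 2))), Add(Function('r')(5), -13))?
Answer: Mul(3, Pow(2, Rational(1, 2))) ≈ 4.2426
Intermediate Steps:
Function('r')(K) = Add(5, K)
Mul(Mul(-1, Pow(Add(j, 3), Rational(1, 2))), Add(Function('r')(5), -13)) = Mul(Mul(-1, Pow(Add(-1, 3), Rational(1, 2))), Add(Add(5, 5), -13)) = Mul(Mul(-1, Pow(2, Rational(1, 2))), Add(10, -13)) = Mul(Mul(-1, Pow(2, Rational(1, 2))), -3) = Mul(3, Pow(2, Rational(1, 2)))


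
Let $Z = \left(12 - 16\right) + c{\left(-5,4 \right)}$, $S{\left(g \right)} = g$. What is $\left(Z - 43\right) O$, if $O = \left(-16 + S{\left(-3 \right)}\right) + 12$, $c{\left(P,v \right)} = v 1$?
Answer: $301$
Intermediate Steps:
$c{\left(P,v \right)} = v$
$O = -7$ ($O = \left(-16 - 3\right) + 12 = -19 + 12 = -7$)
$Z = 0$ ($Z = \left(12 - 16\right) + 4 = -4 + 4 = 0$)
$\left(Z - 43\right) O = \left(0 - 43\right) \left(-7\right) = \left(-43\right) \left(-7\right) = 301$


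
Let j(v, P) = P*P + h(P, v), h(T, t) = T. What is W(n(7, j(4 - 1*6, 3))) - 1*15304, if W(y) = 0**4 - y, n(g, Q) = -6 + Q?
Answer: -15310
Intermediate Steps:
j(v, P) = P + P**2 (j(v, P) = P*P + P = P**2 + P = P + P**2)
W(y) = -y (W(y) = 0 - y = -y)
W(n(7, j(4 - 1*6, 3))) - 1*15304 = -(-6 + 3*(1 + 3)) - 1*15304 = -(-6 + 3*4) - 15304 = -(-6 + 12) - 15304 = -1*6 - 15304 = -6 - 15304 = -15310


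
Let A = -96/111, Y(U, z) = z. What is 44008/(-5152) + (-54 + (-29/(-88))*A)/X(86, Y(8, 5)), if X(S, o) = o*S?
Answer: -488479273/56353220 ≈ -8.6682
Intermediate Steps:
X(S, o) = S*o
A = -32/37 (A = -96*1/111 = -32/37 ≈ -0.86486)
44008/(-5152) + (-54 + (-29/(-88))*A)/X(86, Y(8, 5)) = 44008/(-5152) + (-54 - 29/(-88)*(-32/37))/((86*5)) = 44008*(-1/5152) + (-54 - 29*(-1/88)*(-32/37))/430 = -5501/644 + (-54 + (29/88)*(-32/37))*(1/430) = -5501/644 + (-54 - 116/407)*(1/430) = -5501/644 - 22094/407*1/430 = -5501/644 - 11047/87505 = -488479273/56353220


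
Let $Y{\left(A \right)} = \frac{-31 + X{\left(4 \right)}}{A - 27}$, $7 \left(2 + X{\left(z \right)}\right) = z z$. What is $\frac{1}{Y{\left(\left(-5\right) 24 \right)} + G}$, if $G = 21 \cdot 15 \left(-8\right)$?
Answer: $- \frac{1029}{2592865} \approx -0.00039686$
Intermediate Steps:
$X{\left(z \right)} = -2 + \frac{z^{2}}{7}$ ($X{\left(z \right)} = -2 + \frac{z z}{7} = -2 + \frac{z^{2}}{7}$)
$Y{\left(A \right)} = - \frac{215}{7 \left(-27 + A\right)}$ ($Y{\left(A \right)} = \frac{-31 - \left(2 - \frac{4^{2}}{7}\right)}{A - 27} = \frac{-31 + \left(-2 + \frac{1}{7} \cdot 16\right)}{-27 + A} = \frac{-31 + \left(-2 + \frac{16}{7}\right)}{-27 + A} = \frac{-31 + \frac{2}{7}}{-27 + A} = - \frac{215}{7 \left(-27 + A\right)}$)
$G = -2520$ ($G = 315 \left(-8\right) = -2520$)
$\frac{1}{Y{\left(\left(-5\right) 24 \right)} + G} = \frac{1}{- \frac{215}{-189 + 7 \left(\left(-5\right) 24\right)} - 2520} = \frac{1}{- \frac{215}{-189 + 7 \left(-120\right)} - 2520} = \frac{1}{- \frac{215}{-189 - 840} - 2520} = \frac{1}{- \frac{215}{-1029} - 2520} = \frac{1}{\left(-215\right) \left(- \frac{1}{1029}\right) - 2520} = \frac{1}{\frac{215}{1029} - 2520} = \frac{1}{- \frac{2592865}{1029}} = - \frac{1029}{2592865}$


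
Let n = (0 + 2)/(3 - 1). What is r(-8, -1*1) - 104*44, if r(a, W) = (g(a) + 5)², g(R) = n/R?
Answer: -291343/64 ≈ -4552.2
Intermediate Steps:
n = 1 (n = 2/2 = 2*(½) = 1)
g(R) = 1/R
r(a, W) = (5 + 1/a)² (r(a, W) = (1/a + 5)² = (5 + 1/a)²)
r(-8, -1*1) - 104*44 = (1 + 5*(-8))²/(-8)² - 104*44 = (1 - 40)²/64 - 4576 = (1/64)*(-39)² - 4576 = (1/64)*1521 - 4576 = 1521/64 - 4576 = -291343/64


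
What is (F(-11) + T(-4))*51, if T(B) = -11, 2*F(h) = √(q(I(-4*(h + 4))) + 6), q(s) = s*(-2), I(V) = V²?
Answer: -561 + 51*I*√1562/2 ≈ -561.0 + 1007.8*I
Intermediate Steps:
q(s) = -2*s
F(h) = √(6 - 2*(-16 - 4*h)²)/2 (F(h) = √(-2*16*(h + 4)² + 6)/2 = √(-2*16*(4 + h)² + 6)/2 = √(-2*(-16 - 4*h)² + 6)/2 = √(6 - 2*(-16 - 4*h)²)/2)
(F(-11) + T(-4))*51 = (√(6 - 32*(-4 - 1*(-11))²)/2 - 11)*51 = (√(6 - 32*(-4 + 11)²)/2 - 11)*51 = (√(6 - 32*7²)/2 - 11)*51 = (√(6 - 32*49)/2 - 11)*51 = (√(6 - 1568)/2 - 11)*51 = (√(-1562)/2 - 11)*51 = ((I*√1562)/2 - 11)*51 = (I*√1562/2 - 11)*51 = (-11 + I*√1562/2)*51 = -561 + 51*I*√1562/2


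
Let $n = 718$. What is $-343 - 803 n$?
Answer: $-576897$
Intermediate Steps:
$-343 - 803 n = -343 - 576554 = -576897$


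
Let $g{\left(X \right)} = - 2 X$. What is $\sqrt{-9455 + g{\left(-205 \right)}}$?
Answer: $3 i \sqrt{1005} \approx 95.105 i$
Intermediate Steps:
$\sqrt{-9455 + g{\left(-205 \right)}} = \sqrt{-9455 - -410} = \sqrt{-9455 + 410} = \sqrt{-9045} = 3 i \sqrt{1005}$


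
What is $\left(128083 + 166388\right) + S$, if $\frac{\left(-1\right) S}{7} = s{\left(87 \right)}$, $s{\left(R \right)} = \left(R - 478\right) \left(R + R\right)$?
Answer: $770709$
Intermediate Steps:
$s{\left(R \right)} = 2 R \left(-478 + R\right)$ ($s{\left(R \right)} = \left(-478 + R\right) 2 R = 2 R \left(-478 + R\right)$)
$S = 476238$ ($S = - 7 \cdot 2 \cdot 87 \left(-478 + 87\right) = - 7 \cdot 2 \cdot 87 \left(-391\right) = \left(-7\right) \left(-68034\right) = 476238$)
$\left(128083 + 166388\right) + S = \left(128083 + 166388\right) + 476238 = 294471 + 476238 = 770709$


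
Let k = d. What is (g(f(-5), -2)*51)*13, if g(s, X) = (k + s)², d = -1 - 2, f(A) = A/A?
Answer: 2652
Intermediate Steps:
f(A) = 1
d = -3
k = -3
g(s, X) = (-3 + s)²
(g(f(-5), -2)*51)*13 = ((-3 + 1)²*51)*13 = ((-2)²*51)*13 = (4*51)*13 = 204*13 = 2652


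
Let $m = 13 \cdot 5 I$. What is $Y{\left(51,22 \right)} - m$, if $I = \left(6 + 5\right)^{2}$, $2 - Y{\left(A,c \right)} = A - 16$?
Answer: $-7898$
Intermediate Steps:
$Y{\left(A,c \right)} = 18 - A$ ($Y{\left(A,c \right)} = 2 - \left(A - 16\right) = 2 - \left(-16 + A\right) = 18 - A$)
$I = 121$ ($I = 11^{2} = 121$)
$m = 7865$ ($m = 13 \cdot 5 \cdot 121 = 65 \cdot 121 = 7865$)
$Y{\left(51,22 \right)} - m = \left(18 - 51\right) - 7865 = -33 - 7865 = -7898$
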